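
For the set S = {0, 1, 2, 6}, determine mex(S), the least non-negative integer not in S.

The values 0, 1, 2 are all present; 3 is the first non-negative integer missing from the set.

3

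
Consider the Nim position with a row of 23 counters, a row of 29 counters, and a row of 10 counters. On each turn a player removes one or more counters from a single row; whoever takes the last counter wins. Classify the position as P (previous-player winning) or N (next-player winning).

In binary:
  10111  (23)
  11101  (29)
  01010  (10)
  -----
  00000  (0)
The nim-sum is 0, so this is a P-position: the player to move is in a losing position under optimal play.

P-position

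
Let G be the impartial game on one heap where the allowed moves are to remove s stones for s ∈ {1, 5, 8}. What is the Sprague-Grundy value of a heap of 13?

0

Compute g(0), g(1), … for moves {1, 5, 8}:
g(0) = mex{} = 0
g(1) = mex{0} = 1
g(2) = mex{1} = 0
g(3) = mex{0} = 1
g(4) = mex{1} = 0
g(5) = mex{0} = 1
g(6) = mex{1} = 0
g(7) = mex{0} = 1
g(8) = mex{0,1} = 2
g(9) = mex{0,1,2} = 3
g(10) = mex{0,1,3} = 2
g(11) = mex{0,1,2} = 3
g(12) = mex{0,1,3} = 2
g(13) = mex{1,2} = 0
So g(13) = 0.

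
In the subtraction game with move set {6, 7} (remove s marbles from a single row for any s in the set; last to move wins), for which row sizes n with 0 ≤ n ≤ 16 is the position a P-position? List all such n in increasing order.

0, 1, 2, 3, 4, 5, 13, 14, 15, 16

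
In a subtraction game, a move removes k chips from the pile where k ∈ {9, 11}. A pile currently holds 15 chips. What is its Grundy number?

Compute g(0), g(1), … for moves {9, 11}:
k:     0  1  2  3  4  5  6  7  8  9 10 11 12 13 14 15
g(k):  0  0  0  0  0  0  0  0  0  1  1  1  1  1  1  1
So g(15) = 1.

1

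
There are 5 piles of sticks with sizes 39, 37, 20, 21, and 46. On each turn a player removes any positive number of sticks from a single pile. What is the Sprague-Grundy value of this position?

45

Write each in binary and XOR column by column:
  100111  (39)
  100101  (37)
  010100  (20)
  010101  (21)
  101110  (46)
  ------
  101101  (45)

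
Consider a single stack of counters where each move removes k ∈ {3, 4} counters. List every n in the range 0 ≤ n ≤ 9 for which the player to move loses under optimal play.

0, 1, 2, 7, 8, 9

Grundy values for subtraction set {3, 4}:
k:     0  1  2  3  4  5  6  7  8  9
g(k):  0  0  0  1  1  1  2  0  0  0
The P-positions (g = 0) in 0..9 are 0, 1, 2, 7, 8, 9.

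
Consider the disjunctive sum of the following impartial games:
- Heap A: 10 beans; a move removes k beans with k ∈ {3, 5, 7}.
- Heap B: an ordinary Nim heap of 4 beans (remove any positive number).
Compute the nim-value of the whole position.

For heap A, compute g(0), g(1), … with moves {3, 5, 7}:
g(0) = mex{} = 0
g(1) = mex{} = 0
g(2) = mex{} = 0
g(3) = mex{0} = 1
g(4) = mex{0} = 1
g(5) = mex{0} = 1
g(6) = mex{0,1} = 2
g(7) = mex{0,1} = 2
g(8) = mex{0,1} = 2
g(9) = mex{0,1,2} = 3
g(10) = mex{1,2} = 0
So g(10) = 0.
Heap B is a plain Nim heap of size 4, so its Grundy value is 4.
The value of a disjunctive sum is the nim-sum of the parts.
Combined value = 0 ⊕ 4 = 4.

4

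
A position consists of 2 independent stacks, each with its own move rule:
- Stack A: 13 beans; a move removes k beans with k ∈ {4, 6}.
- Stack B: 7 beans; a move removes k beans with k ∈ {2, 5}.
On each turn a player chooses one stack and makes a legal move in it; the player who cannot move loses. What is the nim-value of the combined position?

Build the Grundy sequence for stack A with g(k) = mex{g(k−s) : s ∈ {4, 6}, s ≤ k}:
k:     0  1  2  3  4  5  6  7  8  9 10 11 12 13
g(k):  0  0  0  0  1  1  1  1  2  2  0  0  0  0
So g(13) = 0.
For stack B, compute g(0), g(1), … with moves {2, 5}:
g(0) = mex{} = 0
g(1) = mex{} = 0
g(2) = mex{0} = 1
g(3) = mex{0} = 1
g(4) = mex{1} = 0
g(5) = mex{0,1} = 2
g(6) = mex{0} = 1
g(7) = mex{1,2} = 0
So g(7) = 0.
By the Sprague-Grundy theorem, the Grundy value of a sum of independent games is the XOR of the component values.
Combined value = 0 ⊕ 0 = 0.

0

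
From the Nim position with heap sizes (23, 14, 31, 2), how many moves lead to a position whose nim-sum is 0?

3

Compute the nim-sum pairwise:
23 XOR 14 = 25
25 XOR 31 = 6
6 XOR 2 = 4
The overall nim-sum is X = 4. A heap of size p has a winning move iff p XOR X < p (reduce it to p XOR X).
  23: 23 XOR 4 = 19 < 23 — winning move (to 19).
  14: 14 XOR 4 = 10 < 14 — winning move (to 10).
  31: 31 XOR 4 = 27 < 31 — winning move (to 27).
  2: 2 XOR 4 = 6 ≥ 2 — no move.
That gives 3 winning moves.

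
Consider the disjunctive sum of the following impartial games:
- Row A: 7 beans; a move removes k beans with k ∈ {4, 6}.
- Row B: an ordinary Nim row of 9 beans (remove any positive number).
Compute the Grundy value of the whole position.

Grundy values for row A (subtraction set {4, 6}):
g(0) = mex{} = 0
g(1) = mex{} = 0
g(2) = mex{} = 0
g(3) = mex{} = 0
g(4) = mex{0} = 1
g(5) = mex{0} = 1
g(6) = mex{0} = 1
g(7) = mex{0} = 1
So g(7) = 1.
Row B is a plain Nim row of size 9, so its Grundy value is 9.
The value of a disjunctive sum is the nim-sum of the parts.
Combined value = 1 XOR 9 = 8.

8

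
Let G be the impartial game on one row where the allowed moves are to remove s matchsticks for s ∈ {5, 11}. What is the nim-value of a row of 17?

0

Grundy values for subtraction set {5, 11}:
k:     0  1  2  3  4  5  6  7  8  9 10 11 12 13 14 15 16 17
g(k):  0  0  0  0  0  1  1  1  1  1  0  2  2  2  2  1  0  0
So g(17) = 0.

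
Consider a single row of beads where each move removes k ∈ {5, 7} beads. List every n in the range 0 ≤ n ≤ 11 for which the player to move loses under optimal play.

0, 1, 2, 3, 4

Compute g(0), g(1), … for moves {5, 7}:
g(0) = mex{} = 0
g(1) = mex{} = 0
g(2) = mex{} = 0
g(3) = mex{} = 0
g(4) = mex{} = 0
g(5) = mex{0} = 1
g(6) = mex{0} = 1
g(7) = mex{0} = 1
g(8) = mex{0} = 1
g(9) = mex{0} = 1
g(10) = mex{0,1} = 2
g(11) = mex{0,1} = 2
The P-positions (g = 0) in 0..11 are 0, 1, 2, 3, 4.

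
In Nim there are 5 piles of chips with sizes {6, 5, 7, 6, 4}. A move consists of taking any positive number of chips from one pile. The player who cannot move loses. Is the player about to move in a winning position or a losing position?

Winning position

Bitwise XOR of the heap sizes:
  110  (6)
  101  (5)
  111  (7)
  110  (6)
  100  (4)
  ---
  110  (6)
The nim-sum is 6 ≠ 0, so this is an N-position: the player to move can win.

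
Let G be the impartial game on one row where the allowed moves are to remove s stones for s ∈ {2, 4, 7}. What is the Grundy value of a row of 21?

Build the Grundy sequence with g(k) = mex{g(k−s) : s ∈ {2, 4, 7}, s ≤ k}:
k:     0  1  2  3  4  5  6  7  8  9 10 11 12 13 14 15 16 17 18 19 20 21
g(k):  0  0  1  1  2  2  0  3  1  0  2  1  0  2  1  0  2  1  0  2  1  0
So g(21) = 0.

0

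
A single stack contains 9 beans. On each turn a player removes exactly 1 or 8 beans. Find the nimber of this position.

0

Build the Grundy sequence with g(k) = mex{g(k−s) : s ∈ {1, 8}, s ≤ k}:
g(0) = mex{} = 0
g(1) = mex{0} = 1
g(2) = mex{1} = 0
g(3) = mex{0} = 1
g(4) = mex{1} = 0
g(5) = mex{0} = 1
g(6) = mex{1} = 0
g(7) = mex{0} = 1
g(8) = mex{0,1} = 2
g(9) = mex{1,2} = 0
So g(9) = 0.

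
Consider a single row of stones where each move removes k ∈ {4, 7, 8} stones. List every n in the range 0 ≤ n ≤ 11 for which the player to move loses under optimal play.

0, 1, 2, 3

Grundy values for subtraction set {4, 7, 8}:
g(0) = mex{} = 0
g(1) = mex{} = 0
g(2) = mex{} = 0
g(3) = mex{} = 0
g(4) = mex{0} = 1
g(5) = mex{0} = 1
g(6) = mex{0} = 1
g(7) = mex{0} = 1
g(8) = mex{0,1} = 2
g(9) = mex{0,1} = 2
g(10) = mex{0,1} = 2
g(11) = mex{0,1} = 2
The P-positions (g = 0) in 0..11 are 0, 1, 2, 3.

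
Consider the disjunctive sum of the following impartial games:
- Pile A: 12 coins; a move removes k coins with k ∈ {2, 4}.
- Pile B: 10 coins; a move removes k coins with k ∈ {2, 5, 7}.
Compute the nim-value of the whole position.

0

Grundy values for pile A (subtraction set {2, 4}):
g(0) = mex{} = 0
g(1) = mex{} = 0
g(2) = mex{0} = 1
g(3) = mex{0} = 1
g(4) = mex{0,1} = 2
g(5) = mex{0,1} = 2
g(6) = mex{1,2} = 0
g(7) = mex{1,2} = 0
g(8) = mex{0,2} = 1
g(9) = mex{0,2} = 1
g(10) = mex{0,1} = 2
g(11) = mex{0,1} = 2
g(12) = mex{1,2} = 0
So g(12) = 0.
For pile B, compute g(0), g(1), … with moves {2, 5, 7}:
g(0) = mex{} = 0
g(1) = mex{} = 0
g(2) = mex{0} = 1
g(3) = mex{0} = 1
g(4) = mex{1} = 0
g(5) = mex{0,1} = 2
g(6) = mex{0} = 1
g(7) = mex{0,1,2} = 3
g(8) = mex{0,1} = 2
g(9) = mex{0,1,3} = 2
g(10) = mex{1,2} = 0
So g(10) = 0.
By the Sprague-Grundy theorem, the Grundy value of a sum of independent games is the XOR of the component values.
Combined value = 0 XOR 0 = 0.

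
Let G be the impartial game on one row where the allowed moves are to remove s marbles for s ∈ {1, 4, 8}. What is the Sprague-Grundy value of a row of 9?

2

Grundy values for subtraction set {1, 4, 8}:
k:     0  1  2  3  4  5  6  7  8  9
g(k):  0  1  0  1  2  0  1  0  1  2
So g(9) = 2.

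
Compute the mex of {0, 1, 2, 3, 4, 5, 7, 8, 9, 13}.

The values 0, 1, 2, 3, 4, 5 are all present; 6 is the first non-negative integer missing from the set.

6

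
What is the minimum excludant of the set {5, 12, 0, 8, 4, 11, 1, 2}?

The values 0, 1, 2 are all present; 3 is the first non-negative integer missing from the set.

3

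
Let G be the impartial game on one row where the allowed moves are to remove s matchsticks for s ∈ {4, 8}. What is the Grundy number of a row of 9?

2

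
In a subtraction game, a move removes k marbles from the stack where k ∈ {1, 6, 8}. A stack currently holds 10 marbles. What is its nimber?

Compute g(0), g(1), … for moves {1, 6, 8}:
k:     0  1  2  3  4  5  6  7  8  9 10
g(k):  0  1  0  1  0  1  2  0  1  0  1
So g(10) = 1.

1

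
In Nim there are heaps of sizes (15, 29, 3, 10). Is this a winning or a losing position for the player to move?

Winning position

Compute the nim-sum pairwise:
15 ⊕ 29 = 18
18 ⊕ 3 = 17
17 ⊕ 10 = 27
The nim-sum is 27 ≠ 0, so this is an N-position: the player to move can win.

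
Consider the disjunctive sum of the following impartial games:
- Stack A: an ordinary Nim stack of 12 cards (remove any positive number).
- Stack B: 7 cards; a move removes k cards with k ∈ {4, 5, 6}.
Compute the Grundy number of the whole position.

Stack A is a plain Nim stack of size 12, so its Grundy value is 12.
Build the Grundy sequence for stack B with g(k) = mex{g(k−s) : s ∈ {4, 5, 6}, s ≤ k}:
g(0) = mex{} = 0
g(1) = mex{} = 0
g(2) = mex{} = 0
g(3) = mex{} = 0
g(4) = mex{0} = 1
g(5) = mex{0} = 1
g(6) = mex{0} = 1
g(7) = mex{0} = 1
So g(7) = 1.
The value of a disjunctive sum is the nim-sum of the parts.
Combined value = 12 XOR 1 = 13.

13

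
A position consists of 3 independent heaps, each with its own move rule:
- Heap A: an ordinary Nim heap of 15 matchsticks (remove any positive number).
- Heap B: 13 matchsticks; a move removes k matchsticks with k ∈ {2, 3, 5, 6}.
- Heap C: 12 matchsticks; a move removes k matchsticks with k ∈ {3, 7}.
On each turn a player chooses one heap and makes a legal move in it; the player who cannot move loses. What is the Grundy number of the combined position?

Heap A is a plain Nim heap of size 15, so its Grundy value is 15.
Grundy values for heap B (subtraction set {2, 3, 5, 6}):
k:     0  1  2  3  4  5  6  7  8  9 10 11 12 13
g(k):  0  0  1  1  2  2  3  3  0  0  1  1  2  2
So g(13) = 2.
For heap C, compute g(0), g(1), … with moves {3, 7}:
g(0) = mex{} = 0
g(1) = mex{} = 0
g(2) = mex{} = 0
g(3) = mex{0} = 1
g(4) = mex{0} = 1
g(5) = mex{0} = 1
g(6) = mex{1} = 0
g(7) = mex{0,1} = 2
g(8) = mex{0,1} = 2
g(9) = mex{0} = 1
g(10) = mex{1,2} = 0
g(11) = mex{1,2} = 0
g(12) = mex{1} = 0
So g(12) = 0.
By the Sprague-Grundy theorem, the Grundy value of a sum of independent games is the XOR of the component values.
Combined value = 15 XOR 2 XOR 0 = 13.

13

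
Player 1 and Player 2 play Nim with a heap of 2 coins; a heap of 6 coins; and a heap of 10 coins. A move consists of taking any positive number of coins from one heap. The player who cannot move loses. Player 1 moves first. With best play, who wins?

Player 1 wins

Compute the nim-sum pairwise:
2 ^ 6 = 4
4 ^ 10 = 14
The nim-sum is 14 ≠ 0, so this is an N-position: the player to move can win; Player 1 has a winning move.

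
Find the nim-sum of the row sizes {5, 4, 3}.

2

Nim-sum: 5 ^ 4 ^ 3 = 2.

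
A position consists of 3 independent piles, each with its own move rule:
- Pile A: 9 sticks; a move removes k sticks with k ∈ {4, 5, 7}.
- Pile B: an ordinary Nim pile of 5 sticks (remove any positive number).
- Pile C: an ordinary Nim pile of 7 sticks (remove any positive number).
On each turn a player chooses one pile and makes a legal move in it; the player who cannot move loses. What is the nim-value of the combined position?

0

Grundy values for pile A (subtraction set {4, 5, 7}):
g(0) = mex{} = 0
g(1) = mex{} = 0
g(2) = mex{} = 0
g(3) = mex{} = 0
g(4) = mex{0} = 1
g(5) = mex{0} = 1
g(6) = mex{0} = 1
g(7) = mex{0} = 1
g(8) = mex{0,1} = 2
g(9) = mex{0,1} = 2
So g(9) = 2.
Pile B is a plain Nim pile of size 5, so its Grundy value is 5.
Pile C is a plain Nim pile of size 7, so its Grundy value is 7.
By the Sprague-Grundy theorem, the Grundy value of a sum of independent games is the XOR of the component values.
Combined value = 2 ⊕ 5 ⊕ 7 = 0.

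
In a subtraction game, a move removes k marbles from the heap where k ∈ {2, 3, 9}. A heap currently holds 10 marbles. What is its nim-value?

Grundy values for subtraction set {2, 3, 9}:
k:     0  1  2  3  4  5  6  7  8  9 10
g(k):  0  0  1  1  2  0  0  1  1  2  2
So g(10) = 2.

2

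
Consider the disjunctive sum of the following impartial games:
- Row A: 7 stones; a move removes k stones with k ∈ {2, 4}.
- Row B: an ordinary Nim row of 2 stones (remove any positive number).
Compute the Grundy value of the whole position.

2

For row A, compute g(0), g(1), … with moves {2, 4}:
k:     0  1  2  3  4  5  6  7
g(k):  0  0  1  1  2  2  0  0
So g(7) = 0.
Row B is a plain Nim row of size 2, so its Grundy value is 2.
By the Sprague-Grundy theorem, the Grundy value of a sum of independent games is the XOR of the component values.
Combined value = 0 XOR 2 = 2.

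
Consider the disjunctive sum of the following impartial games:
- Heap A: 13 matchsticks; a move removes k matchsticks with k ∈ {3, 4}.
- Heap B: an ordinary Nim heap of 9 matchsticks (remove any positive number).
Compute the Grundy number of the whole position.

11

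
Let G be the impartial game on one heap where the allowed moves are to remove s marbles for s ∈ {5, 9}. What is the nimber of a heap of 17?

0

Compute g(0), g(1), … for moves {5, 9}:
k:     0  1  2  3  4  5  6  7  8  9 10 11 12 13 14 15 16 17
g(k):  0  0  0  0  0  1  1  1  1  1  2  2  2  2  0  0  0  0
So g(17) = 0.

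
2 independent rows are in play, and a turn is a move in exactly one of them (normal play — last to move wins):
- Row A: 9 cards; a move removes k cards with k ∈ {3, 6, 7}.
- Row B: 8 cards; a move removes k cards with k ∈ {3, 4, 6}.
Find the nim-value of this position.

Build the Grundy sequence for row A with g(k) = mex{g(k−s) : s ∈ {3, 6, 7}, s ≤ k}:
g(0) = mex{} = 0
g(1) = mex{} = 0
g(2) = mex{} = 0
g(3) = mex{0} = 1
g(4) = mex{0} = 1
g(5) = mex{0} = 1
g(6) = mex{0,1} = 2
g(7) = mex{0,1} = 2
g(8) = mex{0,1} = 2
g(9) = mex{0,1,2} = 3
So g(9) = 3.
For row B, compute g(0), g(1), … with moves {3, 4, 6}:
k:     0  1  2  3  4  5  6  7  8
g(k):  0  0  0  1  1  1  2  2  2
So g(8) = 2.
By the Sprague-Grundy theorem, the Grundy value of a sum of independent games is the XOR of the component values.
Combined value = 3 XOR 2 = 1.

1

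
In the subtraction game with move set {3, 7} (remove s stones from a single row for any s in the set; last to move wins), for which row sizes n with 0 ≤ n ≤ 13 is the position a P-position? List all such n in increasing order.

Grundy values for subtraction set {3, 7}:
g(0) = mex{} = 0
g(1) = mex{} = 0
g(2) = mex{} = 0
g(3) = mex{0} = 1
g(4) = mex{0} = 1
g(5) = mex{0} = 1
g(6) = mex{1} = 0
g(7) = mex{0,1} = 2
g(8) = mex{0,1} = 2
g(9) = mex{0} = 1
g(10) = mex{1,2} = 0
g(11) = mex{1,2} = 0
g(12) = mex{1} = 0
g(13) = mex{0} = 1
The P-positions (g = 0) in 0..13 are 0, 1, 2, 6, 10, 11, 12.

0, 1, 2, 6, 10, 11, 12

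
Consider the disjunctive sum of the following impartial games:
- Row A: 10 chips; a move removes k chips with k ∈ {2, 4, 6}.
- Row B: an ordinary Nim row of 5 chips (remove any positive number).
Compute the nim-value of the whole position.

For row A, compute g(0), g(1), … with moves {2, 4, 6}:
k:     0  1  2  3  4  5  6  7  8  9 10
g(k):  0  0  1  1  2  2  3  3  0  0  1
So g(10) = 1.
Row B is a plain Nim row of size 5, so its Grundy value is 5.
The value of a disjunctive sum is the nim-sum of the parts.
Combined value = 1 XOR 5 = 4.

4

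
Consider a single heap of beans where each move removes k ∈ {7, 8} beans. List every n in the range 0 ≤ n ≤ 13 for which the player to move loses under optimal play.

0, 1, 2, 3, 4, 5, 6

Build the Grundy sequence with g(k) = mex{g(k−s) : s ∈ {7, 8}, s ≤ k}:
g(0) = mex{} = 0
g(1) = mex{} = 0
g(2) = mex{} = 0
g(3) = mex{} = 0
g(4) = mex{} = 0
g(5) = mex{} = 0
g(6) = mex{} = 0
g(7) = mex{0} = 1
g(8) = mex{0} = 1
g(9) = mex{0} = 1
g(10) = mex{0} = 1
g(11) = mex{0} = 1
g(12) = mex{0} = 1
g(13) = mex{0} = 1
The P-positions (g = 0) in 0..13 are 0, 1, 2, 3, 4, 5, 6.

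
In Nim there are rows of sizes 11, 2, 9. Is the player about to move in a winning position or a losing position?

Losing position

Bitwise XOR of the heap sizes:
  1011  (11)
  0010  (2)
  1001  (9)
  ----
  0000  (0)
The nim-sum is 0, so this is a P-position: the player to move is in a losing position under optimal play.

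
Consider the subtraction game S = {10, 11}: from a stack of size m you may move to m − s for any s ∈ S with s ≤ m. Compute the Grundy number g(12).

1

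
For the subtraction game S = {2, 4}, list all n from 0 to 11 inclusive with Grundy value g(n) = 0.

0, 1, 6, 7

Build the Grundy sequence with g(k) = mex{g(k−s) : s ∈ {2, 4}, s ≤ k}:
k:     0  1  2  3  4  5  6  7  8  9 10 11
g(k):  0  0  1  1  2  2  0  0  1  1  2  2
The P-positions (g = 0) in 0..11 are 0, 1, 6, 7.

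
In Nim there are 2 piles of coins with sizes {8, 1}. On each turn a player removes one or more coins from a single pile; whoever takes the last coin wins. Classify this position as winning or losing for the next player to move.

Winning position

In binary:
  1000  (8)
  0001  (1)
  ----
  1001  (9)
The nim-sum is 9 ≠ 0, so this is an N-position: the player to move can win.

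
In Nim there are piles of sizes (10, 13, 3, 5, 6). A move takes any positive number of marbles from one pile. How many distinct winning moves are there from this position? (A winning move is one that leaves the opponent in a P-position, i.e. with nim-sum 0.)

3

Nim-sum: 10 ⊕ 13 ⊕ 3 ⊕ 5 ⊕ 6 = 7.
The overall nim-sum is X = 7. A pile of size p has a winning move iff p XOR X < p (reduce it to p XOR X).
  10: 10 XOR 7 = 13 ≥ 10 — no move.
  13: 13 XOR 7 = 10 < 13 — winning move (to 10).
  3: 3 XOR 7 = 4 ≥ 3 — no move.
  5: 5 XOR 7 = 2 < 5 — winning move (to 2).
  6: 6 XOR 7 = 1 < 6 — winning move (to 1).
That gives 3 winning moves.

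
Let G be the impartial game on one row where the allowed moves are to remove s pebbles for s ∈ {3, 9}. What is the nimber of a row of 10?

Compute g(0), g(1), … for moves {3, 9}:
g(0) = mex{} = 0
g(1) = mex{} = 0
g(2) = mex{} = 0
g(3) = mex{0} = 1
g(4) = mex{0} = 1
g(5) = mex{0} = 1
g(6) = mex{1} = 0
g(7) = mex{1} = 0
g(8) = mex{1} = 0
g(9) = mex{0} = 1
g(10) = mex{0} = 1
So g(10) = 1.

1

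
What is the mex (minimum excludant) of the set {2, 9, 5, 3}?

0 is not in the set, so the mex is 0.

0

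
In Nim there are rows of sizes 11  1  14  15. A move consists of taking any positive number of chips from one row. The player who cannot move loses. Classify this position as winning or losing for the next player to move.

Winning position

Compute the nim-sum pairwise:
11 ^ 1 = 10
10 ^ 14 = 4
4 ^ 15 = 11
The nim-sum is 11 ≠ 0, so this is an N-position: the player to move can win.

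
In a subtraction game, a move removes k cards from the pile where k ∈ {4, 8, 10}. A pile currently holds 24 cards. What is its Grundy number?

Compute g(0), g(1), … for moves {4, 8, 10}:
k:     0  1  2  3  4  5  6  7  8  9 10 11 12 13 14 15 16 17 18 19 20 21 22 23 24
g(k):  0  0  0  0  1  1  1  1  2  2  2  2  3  3  0  0  0  0  1  1  1  1  2  2  2
So g(24) = 2.

2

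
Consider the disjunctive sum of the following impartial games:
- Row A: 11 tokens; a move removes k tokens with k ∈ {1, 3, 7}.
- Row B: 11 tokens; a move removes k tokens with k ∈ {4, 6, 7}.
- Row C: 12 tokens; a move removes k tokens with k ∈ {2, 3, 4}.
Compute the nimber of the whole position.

Grundy values for row A (subtraction set {1, 3, 7}):
k:     0  1  2  3  4  5  6  7  8  9 10 11
g(k):  0  1  0  1  0  1  0  1  0  1  0  1
So g(11) = 1.
For row B, compute g(0), g(1), … with moves {4, 6, 7}:
k:     0  1  2  3  4  5  6  7  8  9 10 11
g(k):  0  0  0  0  1  1  1  1  2  2  2  0
So g(11) = 0.
Build the Grundy sequence for row C with g(k) = mex{g(k−s) : s ∈ {2, 3, 4}, s ≤ k}:
k:     0  1  2  3  4  5  6  7  8  9 10 11 12
g(k):  0  0  1  1  2  2  0  0  1  1  2  2  0
So g(12) = 0.
The value of a disjunctive sum is the nim-sum of the parts.
Combined value = 1 XOR 0 XOR 0 = 1.

1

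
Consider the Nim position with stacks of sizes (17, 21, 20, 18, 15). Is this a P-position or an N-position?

Bitwise XOR of the heap sizes:
  10001  (17)
  10101  (21)
  10100  (20)
  10010  (18)
  01111  (15)
  -----
  01101  (13)
The nim-sum is 13 ≠ 0, so this is an N-position: the player to move can win.

N-position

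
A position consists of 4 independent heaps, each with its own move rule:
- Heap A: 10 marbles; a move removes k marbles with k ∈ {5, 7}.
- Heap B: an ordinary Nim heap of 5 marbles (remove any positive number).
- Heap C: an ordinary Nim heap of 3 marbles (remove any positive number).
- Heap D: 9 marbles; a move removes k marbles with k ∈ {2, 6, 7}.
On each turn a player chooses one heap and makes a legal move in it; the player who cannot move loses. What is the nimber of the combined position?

Build the Grundy sequence for heap A with g(k) = mex{g(k−s) : s ∈ {5, 7}, s ≤ k}:
k:     0  1  2  3  4  5  6  7  8  9 10
g(k):  0  0  0  0  0  1  1  1  1  1  2
So g(10) = 2.
Heap B is a plain Nim heap of size 5, so its Grundy value is 5.
Heap C is a plain Nim heap of size 3, so its Grundy value is 3.
For heap D, compute g(0), g(1), … with moves {2, 6, 7}:
g(0) = mex{} = 0
g(1) = mex{} = 0
g(2) = mex{0} = 1
g(3) = mex{0} = 1
g(4) = mex{1} = 0
g(5) = mex{1} = 0
g(6) = mex{0} = 1
g(7) = mex{0} = 1
g(8) = mex{0,1} = 2
g(9) = mex{1} = 0
So g(9) = 0.
By the Sprague-Grundy theorem, the Grundy value of a sum of independent games is the XOR of the component values.
Combined value = 2 XOR 5 XOR 3 XOR 0 = 4.

4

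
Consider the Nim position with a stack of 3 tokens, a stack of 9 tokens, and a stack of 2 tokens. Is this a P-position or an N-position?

Write each in binary and XOR column by column:
  0011  (3)
  1001  (9)
  0010  (2)
  ----
  1000  (8)
The nim-sum is 8 ≠ 0, so this is an N-position: the player to move can win.

N-position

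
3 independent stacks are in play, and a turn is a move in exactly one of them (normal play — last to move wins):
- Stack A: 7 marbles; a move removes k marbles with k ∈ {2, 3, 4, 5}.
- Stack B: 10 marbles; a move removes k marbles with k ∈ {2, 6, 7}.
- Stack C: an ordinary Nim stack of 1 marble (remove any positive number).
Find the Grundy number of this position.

2

Build the Grundy sequence for stack A with g(k) = mex{g(k−s) : s ∈ {2, 3, 4, 5}, s ≤ k}:
k:     0  1  2  3  4  5  6  7
g(k):  0  0  1  1  2  2  3  0
So g(7) = 0.
For stack B, compute g(0), g(1), … with moves {2, 6, 7}:
k:     0  1  2  3  4  5  6  7  8  9 10
g(k):  0  0  1  1  0  0  1  1  2  0  3
So g(10) = 3.
Stack C is a plain Nim stack of size 1, so its Grundy value is 1.
The value of a disjunctive sum is the nim-sum of the parts.
Combined value = 0 ⊕ 3 ⊕ 1 = 2.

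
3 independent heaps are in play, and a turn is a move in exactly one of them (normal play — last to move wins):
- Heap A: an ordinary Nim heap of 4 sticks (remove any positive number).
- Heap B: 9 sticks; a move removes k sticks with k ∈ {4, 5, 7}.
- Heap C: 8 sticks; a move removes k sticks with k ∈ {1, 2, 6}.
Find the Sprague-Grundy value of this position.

7

Heap A is a plain Nim heap of size 4, so its Grundy value is 4.
For heap B, compute g(0), g(1), … with moves {4, 5, 7}:
k:     0  1  2  3  4  5  6  7  8  9
g(k):  0  0  0  0  1  1  1  1  2  2
So g(9) = 2.
For heap C, compute g(0), g(1), … with moves {1, 2, 6}:
k:     0  1  2  3  4  5  6  7  8
g(k):  0  1  2  0  1  2  3  0  1
So g(8) = 1.
By the Sprague-Grundy theorem, the Grundy value of a sum of independent games is the XOR of the component values.
Combined value = 4 ⊕ 2 ⊕ 1 = 7.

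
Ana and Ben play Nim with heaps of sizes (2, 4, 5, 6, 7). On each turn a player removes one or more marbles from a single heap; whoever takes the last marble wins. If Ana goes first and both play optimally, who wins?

Ana wins

Nim-sum: 2 ^ 4 ^ 5 ^ 6 ^ 7 = 2.
The nim-sum is 2 ≠ 0, so this is an N-position: the player to move can win; Ana has a winning move.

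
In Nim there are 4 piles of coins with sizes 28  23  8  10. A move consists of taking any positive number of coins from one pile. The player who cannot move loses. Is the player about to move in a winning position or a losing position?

Winning position

Compute the nim-sum pairwise:
28 XOR 23 = 11
11 XOR 8 = 3
3 XOR 10 = 9
The nim-sum is 9 ≠ 0, so this is an N-position: the player to move can win.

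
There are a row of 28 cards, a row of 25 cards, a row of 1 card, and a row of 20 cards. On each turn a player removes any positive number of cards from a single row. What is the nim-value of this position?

16

Bitwise XOR of the heap sizes:
  11100  (28)
  11001  (25)
  00001  (1)
  10100  (20)
  -----
  10000  (16)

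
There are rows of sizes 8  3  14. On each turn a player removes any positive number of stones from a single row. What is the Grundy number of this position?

5

Nim-sum: 8 ⊕ 3 ⊕ 14 = 5.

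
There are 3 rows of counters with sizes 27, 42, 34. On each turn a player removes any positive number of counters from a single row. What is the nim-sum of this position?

19

Write each in binary and XOR column by column:
  011011  (27)
  101010  (42)
  100010  (34)
  ------
  010011  (19)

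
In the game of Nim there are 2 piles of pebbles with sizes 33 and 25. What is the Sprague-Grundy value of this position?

56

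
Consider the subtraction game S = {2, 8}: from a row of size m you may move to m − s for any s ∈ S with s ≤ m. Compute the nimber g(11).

0

Compute g(0), g(1), … for moves {2, 8}:
k:     0  1  2  3  4  5  6  7  8  9 10 11
g(k):  0  0  1  1  0  0  1  1  2  2  0  0
So g(11) = 0.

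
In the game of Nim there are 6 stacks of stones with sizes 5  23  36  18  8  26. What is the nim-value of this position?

Bitwise XOR of the heap sizes:
  000101  (5)
  010111  (23)
  100100  (36)
  010010  (18)
  001000  (8)
  011010  (26)
  ------
  110110  (54)

54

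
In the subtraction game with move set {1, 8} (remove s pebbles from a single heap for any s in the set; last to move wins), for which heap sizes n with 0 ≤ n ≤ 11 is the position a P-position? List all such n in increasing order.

Grundy values for subtraction set {1, 8}:
g(0) = mex{} = 0
g(1) = mex{0} = 1
g(2) = mex{1} = 0
g(3) = mex{0} = 1
g(4) = mex{1} = 0
g(5) = mex{0} = 1
g(6) = mex{1} = 0
g(7) = mex{0} = 1
g(8) = mex{0,1} = 2
g(9) = mex{1,2} = 0
g(10) = mex{0} = 1
g(11) = mex{1} = 0
The P-positions (g = 0) in 0..11 are 0, 2, 4, 6, 9, 11.

0, 2, 4, 6, 9, 11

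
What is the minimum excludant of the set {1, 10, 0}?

The values 0, 1 are all present; 2 is the first non-negative integer missing from the set.

2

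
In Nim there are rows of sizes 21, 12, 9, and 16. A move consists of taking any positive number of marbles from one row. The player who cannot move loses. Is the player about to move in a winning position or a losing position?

Compute the nim-sum pairwise:
21 XOR 12 = 25
25 XOR 9 = 16
16 XOR 16 = 0
The nim-sum is 0, so this is a P-position: the player to move is in a losing position under optimal play.

Losing position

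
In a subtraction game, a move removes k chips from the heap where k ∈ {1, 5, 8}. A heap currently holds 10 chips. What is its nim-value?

2

Grundy values for subtraction set {1, 5, 8}:
k:     0  1  2  3  4  5  6  7  8  9 10
g(k):  0  1  0  1  0  1  0  1  2  3  2
So g(10) = 2.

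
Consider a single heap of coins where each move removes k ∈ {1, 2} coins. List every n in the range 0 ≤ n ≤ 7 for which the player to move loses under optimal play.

0, 3, 6

Compute g(0), g(1), … for moves {1, 2}:
g(0) = mex{} = 0
g(1) = mex{0} = 1
g(2) = mex{0,1} = 2
g(3) = mex{1,2} = 0
g(4) = mex{0,2} = 1
g(5) = mex{0,1} = 2
g(6) = mex{1,2} = 0
g(7) = mex{0,2} = 1
The P-positions (g = 0) in 0..7 are 0, 3, 6.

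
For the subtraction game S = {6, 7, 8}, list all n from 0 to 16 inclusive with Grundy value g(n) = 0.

0, 1, 2, 3, 4, 5, 14, 15, 16

Grundy values for subtraction set {6, 7, 8}:
k:     0  1  2  3  4  5  6  7  8  9 10 11 12 13 14 15 16
g(k):  0  0  0  0  0  0  1  1  1  1  1  1  2  2  0  0  0
The P-positions (g = 0) in 0..16 are 0, 1, 2, 3, 4, 5, 14, 15, 16.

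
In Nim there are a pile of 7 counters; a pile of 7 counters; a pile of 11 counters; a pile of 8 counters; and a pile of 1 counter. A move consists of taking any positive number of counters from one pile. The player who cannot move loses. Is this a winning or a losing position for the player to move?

Winning position

Bitwise XOR of the heap sizes:
  0111  (7)
  0111  (7)
  1011  (11)
  1000  (8)
  0001  (1)
  ----
  0010  (2)
The nim-sum is 2 ≠ 0, so this is an N-position: the player to move can win.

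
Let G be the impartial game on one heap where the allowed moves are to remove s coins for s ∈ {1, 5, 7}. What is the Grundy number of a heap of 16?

Grundy values for subtraction set {1, 5, 7}:
k:     0  1  2  3  4  5  6  7  8  9 10 11 12 13 14 15 16
g(k):  0  1  0  1  0  1  0  1  0  1  0  1  0  1  0  1  0
So g(16) = 0.

0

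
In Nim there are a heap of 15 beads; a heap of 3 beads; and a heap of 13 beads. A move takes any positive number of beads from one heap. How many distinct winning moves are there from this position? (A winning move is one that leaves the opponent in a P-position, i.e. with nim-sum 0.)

3

Nim-sum: 15 XOR 3 XOR 13 = 1.
The overall nim-sum is X = 1. A heap of size p has a winning move iff p XOR X < p (reduce it to p XOR X).
  15: 15 XOR 1 = 14 < 15 — winning move (to 14).
  3: 3 XOR 1 = 2 < 3 — winning move (to 2).
  13: 13 XOR 1 = 12 < 13 — winning move (to 12).
That gives 3 winning moves.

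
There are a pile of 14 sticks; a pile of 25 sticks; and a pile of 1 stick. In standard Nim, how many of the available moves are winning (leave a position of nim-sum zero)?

1

Compute the nim-sum pairwise:
14 ^ 25 = 23
23 ^ 1 = 22
The overall nim-sum is X = 22. A pile of size p has a winning move iff p XOR X < p (reduce it to p XOR X).
  14: 14 XOR 22 = 24 ≥ 14 — no move.
  25: 25 XOR 22 = 15 < 25 — winning move (to 15).
  1: 1 XOR 22 = 23 ≥ 1 — no move.
That gives 1 winning move.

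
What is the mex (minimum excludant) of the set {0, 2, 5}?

0 is in the set but 1 is not, so the mex is 1.

1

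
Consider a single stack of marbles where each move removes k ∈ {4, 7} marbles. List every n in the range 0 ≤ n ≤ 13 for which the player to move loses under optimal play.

Grundy values for subtraction set {4, 7}:
k:     0  1  2  3  4  5  6  7  8  9 10 11 12 13
g(k):  0  0  0  0  1  1  1  1  2  2  2  0  0  0
The P-positions (g = 0) in 0..13 are 0, 1, 2, 3, 11, 12, 13.

0, 1, 2, 3, 11, 12, 13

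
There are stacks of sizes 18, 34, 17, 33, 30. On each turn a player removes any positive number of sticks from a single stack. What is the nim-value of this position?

30

In binary:
  010010  (18)
  100010  (34)
  010001  (17)
  100001  (33)
  011110  (30)
  ------
  011110  (30)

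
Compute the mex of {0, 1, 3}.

The values 0, 1 are all present; 2 is the first non-negative integer missing from the set.

2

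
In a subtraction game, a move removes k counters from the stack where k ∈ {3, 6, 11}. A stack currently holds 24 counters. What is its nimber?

Build the Grundy sequence with g(k) = mex{g(k−s) : s ∈ {3, 6, 11}, s ≤ k}:
k:     0  1  2  3  4  5  6  7  8  9 10 11 12 13 14 15 16 17 18 19 20 21 22 23 24
g(k):  0  0  0  1  1  1  2  2  2  0  0  3  1  1  0  2  2  1  0  0  2  1  1  0  2
So g(24) = 2.

2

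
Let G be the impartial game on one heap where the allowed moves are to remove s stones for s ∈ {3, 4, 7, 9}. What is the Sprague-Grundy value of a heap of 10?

Compute g(0), g(1), … for moves {3, 4, 7, 9}:
k:     0  1  2  3  4  5  6  7  8  9 10
g(k):  0  0  0  1  1  1  2  2  2  3  3
So g(10) = 3.

3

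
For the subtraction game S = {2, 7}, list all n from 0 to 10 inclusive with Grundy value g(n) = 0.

Build the Grundy sequence with g(k) = mex{g(k−s) : s ∈ {2, 7}, s ≤ k}:
k:     0  1  2  3  4  5  6  7  8  9 10
g(k):  0  0  1  1  0  0  1  1  2  0  0
The P-positions (g = 0) in 0..10 are 0, 1, 4, 5, 9, 10.

0, 1, 4, 5, 9, 10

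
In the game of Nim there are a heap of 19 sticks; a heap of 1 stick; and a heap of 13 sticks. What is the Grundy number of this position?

31

Compute the nim-sum pairwise:
19 ⊕ 1 = 18
18 ⊕ 13 = 31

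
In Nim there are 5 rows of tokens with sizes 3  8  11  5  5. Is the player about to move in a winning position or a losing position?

Nim-sum: 3 XOR 8 XOR 11 XOR 5 XOR 5 = 0.
The nim-sum is 0, so this is a P-position: the player to move is in a losing position under optimal play.

Losing position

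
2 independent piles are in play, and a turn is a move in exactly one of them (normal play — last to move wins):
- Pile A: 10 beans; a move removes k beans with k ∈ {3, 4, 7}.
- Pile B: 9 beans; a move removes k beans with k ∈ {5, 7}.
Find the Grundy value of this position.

1

Build the Grundy sequence for pile A with g(k) = mex{g(k−s) : s ∈ {3, 4, 7}, s ≤ k}:
g(0) = mex{} = 0
g(1) = mex{} = 0
g(2) = mex{} = 0
g(3) = mex{0} = 1
g(4) = mex{0} = 1
g(5) = mex{0} = 1
g(6) = mex{0,1} = 2
g(7) = mex{0,1} = 2
g(8) = mex{0,1} = 2
g(9) = mex{0,1,2} = 3
g(10) = mex{1,2} = 0
So g(10) = 0.
For pile B, compute g(0), g(1), … with moves {5, 7}:
g(0) = mex{} = 0
g(1) = mex{} = 0
g(2) = mex{} = 0
g(3) = mex{} = 0
g(4) = mex{} = 0
g(5) = mex{0} = 1
g(6) = mex{0} = 1
g(7) = mex{0} = 1
g(8) = mex{0} = 1
g(9) = mex{0} = 1
So g(9) = 1.
By the Sprague-Grundy theorem, the Grundy value of a sum of independent games is the XOR of the component values.
Combined value = 0 XOR 1 = 1.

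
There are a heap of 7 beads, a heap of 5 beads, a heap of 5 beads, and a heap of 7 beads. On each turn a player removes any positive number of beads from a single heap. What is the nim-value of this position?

0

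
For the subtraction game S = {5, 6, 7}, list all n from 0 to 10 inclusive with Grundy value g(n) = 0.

0, 1, 2, 3, 4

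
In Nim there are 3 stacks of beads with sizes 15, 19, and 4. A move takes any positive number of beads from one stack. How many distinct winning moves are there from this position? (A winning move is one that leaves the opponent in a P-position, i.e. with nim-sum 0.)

1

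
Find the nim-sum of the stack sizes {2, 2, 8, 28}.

20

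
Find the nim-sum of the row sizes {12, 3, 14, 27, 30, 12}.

8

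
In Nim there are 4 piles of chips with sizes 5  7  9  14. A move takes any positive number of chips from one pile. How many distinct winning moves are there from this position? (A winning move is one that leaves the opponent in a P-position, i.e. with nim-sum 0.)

Nim-sum: 5 ^ 7 ^ 9 ^ 14 = 5.
The overall nim-sum is X = 5. A pile of size p has a winning move iff p XOR X < p (reduce it to p XOR X).
  5: 5 XOR 5 = 0 < 5 — winning move (to 0).
  7: 7 XOR 5 = 2 < 7 — winning move (to 2).
  9: 9 XOR 5 = 12 ≥ 9 — no move.
  14: 14 XOR 5 = 11 < 14 — winning move (to 11).
That gives 3 winning moves.

3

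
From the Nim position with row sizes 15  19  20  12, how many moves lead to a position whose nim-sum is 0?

Compute the nim-sum pairwise:
15 ⊕ 19 = 28
28 ⊕ 20 = 8
8 ⊕ 12 = 4
The overall nim-sum is X = 4. A row of size p has a winning move iff p XOR X < p (reduce it to p XOR X).
  15: 15 XOR 4 = 11 < 15 — winning move (to 11).
  19: 19 XOR 4 = 23 ≥ 19 — no move.
  20: 20 XOR 4 = 16 < 20 — winning move (to 16).
  12: 12 XOR 4 = 8 < 12 — winning move (to 8).
That gives 3 winning moves.

3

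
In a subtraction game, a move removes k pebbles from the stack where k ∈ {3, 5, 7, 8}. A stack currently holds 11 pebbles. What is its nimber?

0

Build the Grundy sequence with g(k) = mex{g(k−s) : s ∈ {3, 5, 7, 8}, s ≤ k}:
g(0) = mex{} = 0
g(1) = mex{} = 0
g(2) = mex{} = 0
g(3) = mex{0} = 1
g(4) = mex{0} = 1
g(5) = mex{0} = 1
g(6) = mex{0,1} = 2
g(7) = mex{0,1} = 2
g(8) = mex{0,1} = 2
g(9) = mex{0,1,2} = 3
g(10) = mex{0,1,2} = 3
g(11) = mex{1,2} = 0
So g(11) = 0.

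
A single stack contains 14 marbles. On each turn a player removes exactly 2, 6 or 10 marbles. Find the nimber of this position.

Grundy values for subtraction set {2, 6, 10}:
g(0) = mex{} = 0
g(1) = mex{} = 0
g(2) = mex{0} = 1
g(3) = mex{0} = 1
g(4) = mex{1} = 0
g(5) = mex{1} = 0
g(6) = mex{0} = 1
g(7) = mex{0} = 1
g(8) = mex{1} = 0
g(9) = mex{1} = 0
g(10) = mex{0} = 1
g(11) = mex{0} = 1
g(12) = mex{1} = 0
g(13) = mex{1} = 0
g(14) = mex{0} = 1
So g(14) = 1.

1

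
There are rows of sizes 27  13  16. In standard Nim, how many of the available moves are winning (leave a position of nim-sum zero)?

1

Nim-sum: 27 ^ 13 ^ 16 = 6.
The overall nim-sum is X = 6. A row of size p has a winning move iff p XOR X < p (reduce it to p XOR X).
  27: 27 XOR 6 = 29 ≥ 27 — no move.
  13: 13 XOR 6 = 11 < 13 — winning move (to 11).
  16: 16 XOR 6 = 22 ≥ 16 — no move.
That gives 1 winning move.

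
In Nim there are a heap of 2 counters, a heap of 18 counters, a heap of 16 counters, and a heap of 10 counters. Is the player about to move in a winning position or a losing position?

Winning position

Nim-sum: 2 ^ 18 ^ 16 ^ 10 = 10.
The nim-sum is 10 ≠ 0, so this is an N-position: the player to move can win.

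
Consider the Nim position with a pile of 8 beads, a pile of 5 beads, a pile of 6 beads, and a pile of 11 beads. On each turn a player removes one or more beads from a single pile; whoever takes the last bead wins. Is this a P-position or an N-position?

Nim-sum: 8 XOR 5 XOR 6 XOR 11 = 0.
The nim-sum is 0, so this is a P-position: the player to move is in a losing position under optimal play.

P-position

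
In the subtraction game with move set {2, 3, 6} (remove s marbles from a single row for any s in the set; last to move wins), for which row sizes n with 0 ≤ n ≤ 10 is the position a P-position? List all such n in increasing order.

0, 1, 5, 9, 10

Build the Grundy sequence with g(k) = mex{g(k−s) : s ∈ {2, 3, 6}, s ≤ k}:
k:     0  1  2  3  4  5  6  7  8  9 10
g(k):  0  0  1  1  2  0  3  1  2  0  0
The P-positions (g = 0) in 0..10 are 0, 1, 5, 9, 10.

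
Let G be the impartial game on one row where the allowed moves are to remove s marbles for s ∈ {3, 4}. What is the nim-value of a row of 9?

0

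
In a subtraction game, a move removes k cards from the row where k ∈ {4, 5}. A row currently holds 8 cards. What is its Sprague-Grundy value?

Compute g(0), g(1), … for moves {4, 5}:
g(0) = mex{} = 0
g(1) = mex{} = 0
g(2) = mex{} = 0
g(3) = mex{} = 0
g(4) = mex{0} = 1
g(5) = mex{0} = 1
g(6) = mex{0} = 1
g(7) = mex{0} = 1
g(8) = mex{0,1} = 2
So g(8) = 2.

2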